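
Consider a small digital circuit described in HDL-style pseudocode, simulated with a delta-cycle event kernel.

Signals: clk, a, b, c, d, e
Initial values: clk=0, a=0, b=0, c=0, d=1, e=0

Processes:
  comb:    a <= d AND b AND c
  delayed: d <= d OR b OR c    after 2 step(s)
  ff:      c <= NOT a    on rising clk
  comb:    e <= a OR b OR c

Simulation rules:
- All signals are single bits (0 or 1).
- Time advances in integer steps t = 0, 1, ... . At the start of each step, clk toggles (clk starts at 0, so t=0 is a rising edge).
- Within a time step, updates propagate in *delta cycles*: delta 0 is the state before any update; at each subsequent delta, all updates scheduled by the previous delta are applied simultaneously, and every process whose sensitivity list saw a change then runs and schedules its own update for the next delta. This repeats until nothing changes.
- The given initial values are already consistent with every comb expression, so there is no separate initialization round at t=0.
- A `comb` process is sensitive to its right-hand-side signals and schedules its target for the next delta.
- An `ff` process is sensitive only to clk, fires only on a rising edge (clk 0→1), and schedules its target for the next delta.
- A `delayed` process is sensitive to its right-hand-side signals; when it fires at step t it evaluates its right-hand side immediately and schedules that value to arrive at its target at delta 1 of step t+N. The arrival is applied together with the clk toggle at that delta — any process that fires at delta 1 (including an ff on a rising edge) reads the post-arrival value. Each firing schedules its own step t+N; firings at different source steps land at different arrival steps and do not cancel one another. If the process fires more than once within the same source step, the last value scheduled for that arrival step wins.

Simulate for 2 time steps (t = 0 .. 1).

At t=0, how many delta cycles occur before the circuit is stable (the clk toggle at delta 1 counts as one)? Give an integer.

t=0 Δ0: d=1 c=0 a=0 clk=0 b=0 e=0
  Δ1: clk:0→1
  Δ2: c:0→1
  Δ3: e:0→1
  (3Δ to stable)
t=1 Δ0: d=1 c=1 a=0 clk=1 b=0 e=1
  Δ1: clk:1→0
  (1Δ to stable)

3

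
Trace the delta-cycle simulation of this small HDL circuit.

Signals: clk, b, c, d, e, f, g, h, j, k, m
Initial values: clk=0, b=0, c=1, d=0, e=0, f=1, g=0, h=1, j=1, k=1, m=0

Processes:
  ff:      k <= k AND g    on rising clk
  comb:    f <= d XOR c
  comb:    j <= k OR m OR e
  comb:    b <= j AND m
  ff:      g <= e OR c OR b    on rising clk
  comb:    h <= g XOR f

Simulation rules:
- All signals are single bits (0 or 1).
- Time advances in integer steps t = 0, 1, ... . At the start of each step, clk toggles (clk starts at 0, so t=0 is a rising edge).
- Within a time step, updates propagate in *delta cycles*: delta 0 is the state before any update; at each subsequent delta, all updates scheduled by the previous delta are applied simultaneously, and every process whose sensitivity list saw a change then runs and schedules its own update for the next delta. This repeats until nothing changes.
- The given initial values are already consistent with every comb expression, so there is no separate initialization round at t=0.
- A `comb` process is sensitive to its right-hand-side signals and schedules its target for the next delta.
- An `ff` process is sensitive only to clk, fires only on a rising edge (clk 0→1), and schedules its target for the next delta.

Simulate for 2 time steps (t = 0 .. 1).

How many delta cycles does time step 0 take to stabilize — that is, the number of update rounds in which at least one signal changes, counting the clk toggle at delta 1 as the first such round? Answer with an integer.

t=0 Δ0: j=1 h=1 e=0 d=0 k=1 clk=0 c=1 b=0 g=0 m=0 f=1
  Δ1: clk:0→1
  Δ2: k:1→0, g:0→1
  Δ3: j:1→0, h:1→0
  (3Δ to stable)
t=1 Δ0: j=0 h=0 e=0 d=0 k=0 clk=1 c=1 b=0 g=1 m=0 f=1
  Δ1: clk:1→0
  (1Δ to stable)

3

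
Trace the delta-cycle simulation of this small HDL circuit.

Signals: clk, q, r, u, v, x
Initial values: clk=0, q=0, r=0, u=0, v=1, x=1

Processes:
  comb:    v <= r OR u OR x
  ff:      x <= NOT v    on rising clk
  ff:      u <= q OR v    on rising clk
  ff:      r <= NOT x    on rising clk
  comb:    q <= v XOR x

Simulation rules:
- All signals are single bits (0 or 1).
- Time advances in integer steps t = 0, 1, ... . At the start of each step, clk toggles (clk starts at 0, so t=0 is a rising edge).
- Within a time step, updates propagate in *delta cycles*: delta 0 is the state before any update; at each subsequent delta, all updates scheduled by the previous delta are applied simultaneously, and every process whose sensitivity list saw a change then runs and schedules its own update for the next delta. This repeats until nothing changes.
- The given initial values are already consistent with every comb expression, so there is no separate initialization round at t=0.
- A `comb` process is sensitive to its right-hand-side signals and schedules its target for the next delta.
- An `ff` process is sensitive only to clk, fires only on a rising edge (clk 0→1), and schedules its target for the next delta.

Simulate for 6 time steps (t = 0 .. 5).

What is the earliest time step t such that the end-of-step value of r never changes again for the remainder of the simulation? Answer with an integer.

2

[bits: r,v,clk,q,x,u]
t=0: Δ0=010010 Δ1=011010 Δ2=011001 Δ3=011101 | 3Δ
t=1: Δ0=011101 Δ1=010101 | 1Δ
t=2: Δ0=010101 Δ1=011101 Δ2=111101 | 2Δ
t=3: Δ0=111101 Δ1=110101 | 1Δ
t=4: Δ0=110101 Δ1=111101 | 1Δ
t=5: Δ0=111101 Δ1=110101 | 1Δ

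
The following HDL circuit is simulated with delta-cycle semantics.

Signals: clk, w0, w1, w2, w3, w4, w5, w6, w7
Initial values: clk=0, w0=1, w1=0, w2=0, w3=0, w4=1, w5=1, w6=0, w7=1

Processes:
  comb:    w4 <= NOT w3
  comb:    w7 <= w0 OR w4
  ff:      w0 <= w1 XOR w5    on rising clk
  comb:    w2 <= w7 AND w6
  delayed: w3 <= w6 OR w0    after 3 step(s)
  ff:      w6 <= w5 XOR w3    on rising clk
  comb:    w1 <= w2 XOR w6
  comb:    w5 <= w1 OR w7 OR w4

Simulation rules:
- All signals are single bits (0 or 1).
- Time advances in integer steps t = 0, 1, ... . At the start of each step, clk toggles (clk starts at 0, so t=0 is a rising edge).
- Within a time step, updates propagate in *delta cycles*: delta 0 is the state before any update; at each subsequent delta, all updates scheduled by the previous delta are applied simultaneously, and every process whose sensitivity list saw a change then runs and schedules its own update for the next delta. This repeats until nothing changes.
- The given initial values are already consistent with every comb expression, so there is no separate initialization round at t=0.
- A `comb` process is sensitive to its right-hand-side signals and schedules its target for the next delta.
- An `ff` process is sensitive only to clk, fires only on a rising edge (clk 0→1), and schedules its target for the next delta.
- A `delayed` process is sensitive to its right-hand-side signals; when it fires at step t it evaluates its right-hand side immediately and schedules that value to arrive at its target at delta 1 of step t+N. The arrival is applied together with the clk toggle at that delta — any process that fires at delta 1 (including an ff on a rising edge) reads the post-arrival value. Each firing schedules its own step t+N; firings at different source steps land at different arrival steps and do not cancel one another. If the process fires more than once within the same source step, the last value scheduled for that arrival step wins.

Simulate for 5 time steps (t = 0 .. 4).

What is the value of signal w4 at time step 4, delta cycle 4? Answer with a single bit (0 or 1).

[bits: w1,clk,w5,w7,w0,w2,w4,w6,w3]
t=0: Δ0=001110100 Δ1=011110100 Δ2=011110110 Δ3=111111110 Δ4=011111110 | 4Δ
t=1: Δ0=011111110 Δ1=001111110 | 1Δ
t=2: Δ0=001111110 Δ1=011111110 | 1Δ
t=3: Δ0=011111110 Δ1=001111111 Δ2=001111011 | 2Δ
t=4: Δ0=001111011 Δ1=011111011 Δ2=011111001 Δ3=111110001 Δ4=011110001 | 4Δ

0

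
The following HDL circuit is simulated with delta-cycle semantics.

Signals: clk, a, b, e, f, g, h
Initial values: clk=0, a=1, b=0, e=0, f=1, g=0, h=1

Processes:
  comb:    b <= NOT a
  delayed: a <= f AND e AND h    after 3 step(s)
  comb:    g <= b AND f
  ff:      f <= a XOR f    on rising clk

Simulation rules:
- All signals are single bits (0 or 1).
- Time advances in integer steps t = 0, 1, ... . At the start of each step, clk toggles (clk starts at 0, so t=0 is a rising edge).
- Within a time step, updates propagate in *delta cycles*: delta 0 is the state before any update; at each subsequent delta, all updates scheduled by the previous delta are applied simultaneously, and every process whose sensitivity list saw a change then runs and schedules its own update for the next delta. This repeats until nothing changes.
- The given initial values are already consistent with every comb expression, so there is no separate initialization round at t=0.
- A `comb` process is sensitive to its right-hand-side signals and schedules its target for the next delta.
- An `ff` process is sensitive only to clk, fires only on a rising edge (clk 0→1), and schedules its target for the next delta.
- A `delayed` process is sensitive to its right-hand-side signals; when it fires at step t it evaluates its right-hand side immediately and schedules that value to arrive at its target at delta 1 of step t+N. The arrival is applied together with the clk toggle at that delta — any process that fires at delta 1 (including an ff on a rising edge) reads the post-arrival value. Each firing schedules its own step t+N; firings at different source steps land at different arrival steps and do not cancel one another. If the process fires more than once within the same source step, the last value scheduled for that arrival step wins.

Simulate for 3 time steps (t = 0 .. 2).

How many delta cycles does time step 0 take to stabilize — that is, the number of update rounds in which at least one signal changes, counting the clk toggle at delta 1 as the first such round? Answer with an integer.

2

[bits: b,e,clk,f,g,a,h]
t=0: Δ0=0001011 Δ1=0011011 Δ2=0010011 | 2Δ
t=1: Δ0=0010011 Δ1=0000011 | 1Δ
t=2: Δ0=0000011 Δ1=0010011 Δ2=0011011 | 2Δ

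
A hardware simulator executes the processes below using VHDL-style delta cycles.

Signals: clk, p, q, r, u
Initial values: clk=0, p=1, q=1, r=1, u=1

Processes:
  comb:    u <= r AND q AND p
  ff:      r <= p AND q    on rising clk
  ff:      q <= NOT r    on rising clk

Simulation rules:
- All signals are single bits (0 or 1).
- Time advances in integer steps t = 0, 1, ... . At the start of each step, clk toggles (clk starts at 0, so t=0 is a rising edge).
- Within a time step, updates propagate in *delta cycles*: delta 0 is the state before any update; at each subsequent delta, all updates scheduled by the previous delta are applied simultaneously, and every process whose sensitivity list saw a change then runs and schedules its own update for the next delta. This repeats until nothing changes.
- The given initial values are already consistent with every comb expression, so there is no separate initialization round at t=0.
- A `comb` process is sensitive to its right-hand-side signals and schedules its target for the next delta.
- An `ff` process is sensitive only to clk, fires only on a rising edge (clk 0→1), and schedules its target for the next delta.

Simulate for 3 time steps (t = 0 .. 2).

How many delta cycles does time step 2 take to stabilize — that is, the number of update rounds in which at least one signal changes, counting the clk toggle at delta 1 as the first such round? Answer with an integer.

2

t=0 Δ0: p=1 clk=0 q=1 r=1 u=1
  Δ1: clk:0→1
  Δ2: q:1→0
  Δ3: u:1→0
  (3Δ to stable)
t=1 Δ0: p=1 clk=1 q=0 r=1 u=0
  Δ1: clk:1→0
  (1Δ to stable)
t=2 Δ0: p=1 clk=0 q=0 r=1 u=0
  Δ1: clk:0→1
  Δ2: r:1→0
  (2Δ to stable)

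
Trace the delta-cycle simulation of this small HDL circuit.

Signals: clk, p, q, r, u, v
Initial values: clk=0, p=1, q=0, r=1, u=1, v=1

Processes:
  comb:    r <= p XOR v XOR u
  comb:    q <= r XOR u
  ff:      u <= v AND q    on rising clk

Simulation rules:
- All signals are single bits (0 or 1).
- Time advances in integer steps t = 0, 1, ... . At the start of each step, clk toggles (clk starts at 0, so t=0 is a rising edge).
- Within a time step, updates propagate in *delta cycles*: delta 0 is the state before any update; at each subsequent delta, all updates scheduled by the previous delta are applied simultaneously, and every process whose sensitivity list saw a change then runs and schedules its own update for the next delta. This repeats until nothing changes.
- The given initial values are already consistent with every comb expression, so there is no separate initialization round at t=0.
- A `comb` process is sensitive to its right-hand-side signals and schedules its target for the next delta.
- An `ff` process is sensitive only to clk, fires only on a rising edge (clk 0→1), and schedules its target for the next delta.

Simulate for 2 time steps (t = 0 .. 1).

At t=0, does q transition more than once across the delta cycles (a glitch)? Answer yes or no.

t0.Δ0 r=1 q=0 u=1 p=1 v=1 clk=0
t0.Δ1 r=1 q=0 u=1 p=1 v=1 clk=1
t0.Δ2 r=1 q=0 u=0 p=1 v=1 clk=1
t0.Δ3 r=0 q=1 u=0 p=1 v=1 clk=1
t0.Δ4 r=0 q=0 u=0 p=1 v=1 clk=1
t1.Δ0 r=0 q=0 u=0 p=1 v=1 clk=1
t1.Δ1 r=0 q=0 u=0 p=1 v=1 clk=0

yes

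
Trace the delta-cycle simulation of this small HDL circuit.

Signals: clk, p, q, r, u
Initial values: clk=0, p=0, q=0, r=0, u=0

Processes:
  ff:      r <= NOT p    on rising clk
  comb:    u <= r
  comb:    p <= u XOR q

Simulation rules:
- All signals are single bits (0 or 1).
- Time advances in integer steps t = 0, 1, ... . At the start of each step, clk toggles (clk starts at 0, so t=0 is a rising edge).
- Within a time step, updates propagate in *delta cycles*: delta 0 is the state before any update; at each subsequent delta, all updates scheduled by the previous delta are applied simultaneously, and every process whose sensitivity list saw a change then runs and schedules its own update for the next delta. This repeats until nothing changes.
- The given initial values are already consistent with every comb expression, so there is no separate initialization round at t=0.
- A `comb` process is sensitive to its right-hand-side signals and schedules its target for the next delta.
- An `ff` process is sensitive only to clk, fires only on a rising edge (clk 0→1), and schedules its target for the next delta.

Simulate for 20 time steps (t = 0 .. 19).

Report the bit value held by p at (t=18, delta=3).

t0.Δ0 r=0 p=0 clk=0 q=0 u=0
t0.Δ1 r=0 p=0 clk=1 q=0 u=0
t0.Δ2 r=1 p=0 clk=1 q=0 u=0
t0.Δ3 r=1 p=0 clk=1 q=0 u=1
t0.Δ4 r=1 p=1 clk=1 q=0 u=1
t1.Δ0 r=1 p=1 clk=1 q=0 u=1
t1.Δ1 r=1 p=1 clk=0 q=0 u=1
t2.Δ0 r=1 p=1 clk=0 q=0 u=1
t2.Δ1 r=1 p=1 clk=1 q=0 u=1
t2.Δ2 r=0 p=1 clk=1 q=0 u=1
t2.Δ3 r=0 p=1 clk=1 q=0 u=0
t2.Δ4 r=0 p=0 clk=1 q=0 u=0
t3.Δ0 r=0 p=0 clk=1 q=0 u=0
t3.Δ1 r=0 p=0 clk=0 q=0 u=0
t4.Δ0 r=0 p=0 clk=0 q=0 u=0
t4.Δ1 r=0 p=0 clk=1 q=0 u=0
t4.Δ2 r=1 p=0 clk=1 q=0 u=0
t4.Δ3 r=1 p=0 clk=1 q=0 u=1
t4.Δ4 r=1 p=1 clk=1 q=0 u=1
t5.Δ0 r=1 p=1 clk=1 q=0 u=1
t5.Δ1 r=1 p=1 clk=0 q=0 u=1
t6.Δ0 r=1 p=1 clk=0 q=0 u=1
t6.Δ1 r=1 p=1 clk=1 q=0 u=1
t6.Δ2 r=0 p=1 clk=1 q=0 u=1
t6.Δ3 r=0 p=1 clk=1 q=0 u=0
t6.Δ4 r=0 p=0 clk=1 q=0 u=0
t7.Δ0 r=0 p=0 clk=1 q=0 u=0
t7.Δ1 r=0 p=0 clk=0 q=0 u=0
t8.Δ0 r=0 p=0 clk=0 q=0 u=0
t8.Δ1 r=0 p=0 clk=1 q=0 u=0
t8.Δ2 r=1 p=0 clk=1 q=0 u=0
t8.Δ3 r=1 p=0 clk=1 q=0 u=1
t8.Δ4 r=1 p=1 clk=1 q=0 u=1
t9.Δ0 r=1 p=1 clk=1 q=0 u=1
t9.Δ1 r=1 p=1 clk=0 q=0 u=1
t10.Δ0 r=1 p=1 clk=0 q=0 u=1
t10.Δ1 r=1 p=1 clk=1 q=0 u=1
t10.Δ2 r=0 p=1 clk=1 q=0 u=1
t10.Δ3 r=0 p=1 clk=1 q=0 u=0
t10.Δ4 r=0 p=0 clk=1 q=0 u=0
t11.Δ0 r=0 p=0 clk=1 q=0 u=0
t11.Δ1 r=0 p=0 clk=0 q=0 u=0
t12.Δ0 r=0 p=0 clk=0 q=0 u=0
t12.Δ1 r=0 p=0 clk=1 q=0 u=0
t12.Δ2 r=1 p=0 clk=1 q=0 u=0
t12.Δ3 r=1 p=0 clk=1 q=0 u=1
t12.Δ4 r=1 p=1 clk=1 q=0 u=1
t13.Δ0 r=1 p=1 clk=1 q=0 u=1
t13.Δ1 r=1 p=1 clk=0 q=0 u=1
t14.Δ0 r=1 p=1 clk=0 q=0 u=1
t14.Δ1 r=1 p=1 clk=1 q=0 u=1
t14.Δ2 r=0 p=1 clk=1 q=0 u=1
t14.Δ3 r=0 p=1 clk=1 q=0 u=0
t14.Δ4 r=0 p=0 clk=1 q=0 u=0
t15.Δ0 r=0 p=0 clk=1 q=0 u=0
t15.Δ1 r=0 p=0 clk=0 q=0 u=0
t16.Δ0 r=0 p=0 clk=0 q=0 u=0
t16.Δ1 r=0 p=0 clk=1 q=0 u=0
t16.Δ2 r=1 p=0 clk=1 q=0 u=0
t16.Δ3 r=1 p=0 clk=1 q=0 u=1
t16.Δ4 r=1 p=1 clk=1 q=0 u=1
t17.Δ0 r=1 p=1 clk=1 q=0 u=1
t17.Δ1 r=1 p=1 clk=0 q=0 u=1
t18.Δ0 r=1 p=1 clk=0 q=0 u=1
t18.Δ1 r=1 p=1 clk=1 q=0 u=1
t18.Δ2 r=0 p=1 clk=1 q=0 u=1
t18.Δ3 r=0 p=1 clk=1 q=0 u=0
t18.Δ4 r=0 p=0 clk=1 q=0 u=0
t19.Δ0 r=0 p=0 clk=1 q=0 u=0
t19.Δ1 r=0 p=0 clk=0 q=0 u=0

1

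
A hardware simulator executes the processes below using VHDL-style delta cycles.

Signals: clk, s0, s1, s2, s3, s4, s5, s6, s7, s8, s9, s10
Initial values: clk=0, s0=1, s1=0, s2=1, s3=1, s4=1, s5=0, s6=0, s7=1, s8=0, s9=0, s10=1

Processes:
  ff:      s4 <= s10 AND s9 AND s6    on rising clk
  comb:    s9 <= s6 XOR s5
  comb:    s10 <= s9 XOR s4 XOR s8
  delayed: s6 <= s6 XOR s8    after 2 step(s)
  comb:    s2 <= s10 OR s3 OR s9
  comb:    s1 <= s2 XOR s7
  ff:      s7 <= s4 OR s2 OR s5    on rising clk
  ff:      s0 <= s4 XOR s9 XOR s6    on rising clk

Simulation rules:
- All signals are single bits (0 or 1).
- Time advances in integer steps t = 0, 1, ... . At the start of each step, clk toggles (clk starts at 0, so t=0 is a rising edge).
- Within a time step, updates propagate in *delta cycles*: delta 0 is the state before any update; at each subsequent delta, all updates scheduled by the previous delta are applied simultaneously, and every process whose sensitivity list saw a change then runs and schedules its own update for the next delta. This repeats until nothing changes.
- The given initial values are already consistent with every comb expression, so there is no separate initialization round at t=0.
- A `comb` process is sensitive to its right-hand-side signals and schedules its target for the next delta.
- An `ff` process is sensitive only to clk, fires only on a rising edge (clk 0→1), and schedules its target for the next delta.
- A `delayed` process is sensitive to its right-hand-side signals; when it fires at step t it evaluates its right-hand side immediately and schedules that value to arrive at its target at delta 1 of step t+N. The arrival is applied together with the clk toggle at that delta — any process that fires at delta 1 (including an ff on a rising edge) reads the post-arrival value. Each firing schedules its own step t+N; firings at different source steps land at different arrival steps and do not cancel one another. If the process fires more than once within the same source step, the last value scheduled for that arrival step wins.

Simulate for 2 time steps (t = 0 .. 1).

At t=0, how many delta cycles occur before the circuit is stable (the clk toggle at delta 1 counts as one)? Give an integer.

t0.Δ0 s3=1 s7=1 s0=1 s2=1 s5=0 s8=0 s1=0 clk=0 s10=1 s9=0 s4=1 s6=0
t0.Δ1 s3=1 s7=1 s0=1 s2=1 s5=0 s8=0 s1=0 clk=1 s10=1 s9=0 s4=1 s6=0
t0.Δ2 s3=1 s7=1 s0=1 s2=1 s5=0 s8=0 s1=0 clk=1 s10=1 s9=0 s4=0 s6=0
t0.Δ3 s3=1 s7=1 s0=1 s2=1 s5=0 s8=0 s1=0 clk=1 s10=0 s9=0 s4=0 s6=0
t1.Δ0 s3=1 s7=1 s0=1 s2=1 s5=0 s8=0 s1=0 clk=1 s10=0 s9=0 s4=0 s6=0
t1.Δ1 s3=1 s7=1 s0=1 s2=1 s5=0 s8=0 s1=0 clk=0 s10=0 s9=0 s4=0 s6=0

3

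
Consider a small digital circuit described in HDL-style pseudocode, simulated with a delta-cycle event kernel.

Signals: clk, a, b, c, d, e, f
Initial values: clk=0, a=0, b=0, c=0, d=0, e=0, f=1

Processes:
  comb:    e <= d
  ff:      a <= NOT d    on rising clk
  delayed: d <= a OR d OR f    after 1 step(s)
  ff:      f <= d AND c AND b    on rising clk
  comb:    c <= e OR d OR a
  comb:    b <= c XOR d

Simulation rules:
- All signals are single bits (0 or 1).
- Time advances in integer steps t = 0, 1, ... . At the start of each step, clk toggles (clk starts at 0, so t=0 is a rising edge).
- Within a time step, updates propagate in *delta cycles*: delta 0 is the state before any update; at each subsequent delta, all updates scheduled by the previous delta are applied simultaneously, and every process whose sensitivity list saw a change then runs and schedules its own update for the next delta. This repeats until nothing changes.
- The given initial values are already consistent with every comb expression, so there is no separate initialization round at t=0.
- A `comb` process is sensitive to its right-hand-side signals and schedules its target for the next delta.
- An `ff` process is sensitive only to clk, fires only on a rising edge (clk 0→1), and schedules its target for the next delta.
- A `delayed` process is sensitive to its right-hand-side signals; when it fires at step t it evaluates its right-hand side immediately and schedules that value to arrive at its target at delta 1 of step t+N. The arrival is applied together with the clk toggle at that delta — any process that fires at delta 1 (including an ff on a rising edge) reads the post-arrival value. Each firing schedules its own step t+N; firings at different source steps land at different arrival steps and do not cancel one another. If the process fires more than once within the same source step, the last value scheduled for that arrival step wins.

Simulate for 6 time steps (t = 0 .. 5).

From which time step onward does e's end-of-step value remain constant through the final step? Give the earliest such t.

t=0 Δ0: b=0 d=0 f=1 c=0 a=0 e=0 clk=0
  Δ1: clk:0→1
  Δ2: f:1→0, a:0→1
  Δ3: c:0→1
  Δ4: b:0→1
  (4Δ to stable)
t=1 Δ0: b=1 d=0 f=0 c=1 a=1 e=0 clk=1
  Δ1: d:0→1, clk:1→0
  Δ2: b:1→0, e:0→1
  (2Δ to stable)
t=2 Δ0: b=0 d=1 f=0 c=1 a=1 e=1 clk=0
  Δ1: clk:0→1
  Δ2: a:1→0
  (2Δ to stable)
t=3 Δ0: b=0 d=1 f=0 c=1 a=0 e=1 clk=1
  Δ1: clk:1→0
  (1Δ to stable)
t=4 Δ0: b=0 d=1 f=0 c=1 a=0 e=1 clk=0
  Δ1: clk:0→1
  (1Δ to stable)
t=5 Δ0: b=0 d=1 f=0 c=1 a=0 e=1 clk=1
  Δ1: clk:1→0
  (1Δ to stable)

1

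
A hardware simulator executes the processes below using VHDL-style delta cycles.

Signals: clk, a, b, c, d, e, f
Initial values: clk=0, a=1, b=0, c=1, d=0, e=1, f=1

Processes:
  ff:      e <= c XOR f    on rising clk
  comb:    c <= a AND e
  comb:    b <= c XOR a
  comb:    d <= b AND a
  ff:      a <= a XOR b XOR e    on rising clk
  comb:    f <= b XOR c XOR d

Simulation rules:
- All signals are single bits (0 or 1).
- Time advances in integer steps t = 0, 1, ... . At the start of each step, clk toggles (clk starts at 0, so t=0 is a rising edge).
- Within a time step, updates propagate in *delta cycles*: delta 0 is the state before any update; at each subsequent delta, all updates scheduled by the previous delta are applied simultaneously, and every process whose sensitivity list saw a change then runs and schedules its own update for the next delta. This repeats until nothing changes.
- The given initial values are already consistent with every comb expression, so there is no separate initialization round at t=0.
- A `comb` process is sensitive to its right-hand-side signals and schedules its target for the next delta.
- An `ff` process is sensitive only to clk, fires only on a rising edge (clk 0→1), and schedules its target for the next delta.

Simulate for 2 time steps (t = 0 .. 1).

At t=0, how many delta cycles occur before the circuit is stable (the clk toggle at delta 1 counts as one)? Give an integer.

t=0 Δ0: e=1 f=1 b=0 a=1 d=0 c=1 clk=0
  Δ1: clk:0→1
  Δ2: e:1→0, a:1→0
  Δ3: b:0→1, c:1→0
  Δ4: b:1→0
  Δ5: f:1→0
  (5Δ to stable)
t=1 Δ0: e=0 f=0 b=0 a=0 d=0 c=0 clk=1
  Δ1: clk:1→0
  (1Δ to stable)

5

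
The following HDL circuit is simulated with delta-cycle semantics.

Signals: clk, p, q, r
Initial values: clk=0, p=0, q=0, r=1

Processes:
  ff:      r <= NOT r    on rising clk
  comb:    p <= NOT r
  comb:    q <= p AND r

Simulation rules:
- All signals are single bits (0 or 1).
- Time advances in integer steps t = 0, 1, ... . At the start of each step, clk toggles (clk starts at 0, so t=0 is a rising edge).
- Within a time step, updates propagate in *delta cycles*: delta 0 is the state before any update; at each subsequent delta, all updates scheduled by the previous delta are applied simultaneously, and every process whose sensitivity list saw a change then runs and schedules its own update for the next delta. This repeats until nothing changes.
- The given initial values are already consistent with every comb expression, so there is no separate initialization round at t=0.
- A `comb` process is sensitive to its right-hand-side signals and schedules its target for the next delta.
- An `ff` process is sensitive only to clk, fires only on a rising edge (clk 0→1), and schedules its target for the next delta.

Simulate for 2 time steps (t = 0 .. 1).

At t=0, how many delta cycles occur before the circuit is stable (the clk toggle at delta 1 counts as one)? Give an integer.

3

t=0 Δ0: clk=0 p=0 q=0 r=1
  Δ1: clk:0→1
  Δ2: r:1→0
  Δ3: p:0→1
  (3Δ to stable)
t=1 Δ0: clk=1 p=1 q=0 r=0
  Δ1: clk:1→0
  (1Δ to stable)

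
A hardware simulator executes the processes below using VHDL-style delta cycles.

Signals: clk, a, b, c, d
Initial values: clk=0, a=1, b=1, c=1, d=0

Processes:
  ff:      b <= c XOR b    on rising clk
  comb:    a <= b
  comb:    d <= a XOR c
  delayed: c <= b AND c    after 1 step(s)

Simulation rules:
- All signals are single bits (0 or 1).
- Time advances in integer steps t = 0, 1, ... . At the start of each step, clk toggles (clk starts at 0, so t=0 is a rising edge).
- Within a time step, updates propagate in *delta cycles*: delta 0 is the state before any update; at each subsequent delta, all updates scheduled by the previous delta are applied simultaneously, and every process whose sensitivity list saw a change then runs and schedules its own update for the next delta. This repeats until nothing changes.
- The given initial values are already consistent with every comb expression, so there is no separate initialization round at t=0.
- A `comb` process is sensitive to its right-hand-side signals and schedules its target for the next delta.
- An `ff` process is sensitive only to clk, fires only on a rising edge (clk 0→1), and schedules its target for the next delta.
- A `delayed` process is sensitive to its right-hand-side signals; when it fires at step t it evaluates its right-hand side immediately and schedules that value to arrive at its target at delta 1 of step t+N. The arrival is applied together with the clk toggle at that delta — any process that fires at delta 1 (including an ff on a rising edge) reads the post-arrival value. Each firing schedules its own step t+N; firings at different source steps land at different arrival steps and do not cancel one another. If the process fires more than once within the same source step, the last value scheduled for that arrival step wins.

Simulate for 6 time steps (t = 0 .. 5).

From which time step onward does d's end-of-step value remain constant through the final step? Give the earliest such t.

1

[bits: a,d,c,b,clk]
t=0: Δ0=10110 Δ1=10111 Δ2=10101 Δ3=00101 Δ4=01101 | 4Δ
t=1: Δ0=01101 Δ1=01000 Δ2=00000 | 2Δ
t=2: Δ0=00000 Δ1=00001 | 1Δ
t=3: Δ0=00001 Δ1=00000 | 1Δ
t=4: Δ0=00000 Δ1=00001 | 1Δ
t=5: Δ0=00001 Δ1=00000 | 1Δ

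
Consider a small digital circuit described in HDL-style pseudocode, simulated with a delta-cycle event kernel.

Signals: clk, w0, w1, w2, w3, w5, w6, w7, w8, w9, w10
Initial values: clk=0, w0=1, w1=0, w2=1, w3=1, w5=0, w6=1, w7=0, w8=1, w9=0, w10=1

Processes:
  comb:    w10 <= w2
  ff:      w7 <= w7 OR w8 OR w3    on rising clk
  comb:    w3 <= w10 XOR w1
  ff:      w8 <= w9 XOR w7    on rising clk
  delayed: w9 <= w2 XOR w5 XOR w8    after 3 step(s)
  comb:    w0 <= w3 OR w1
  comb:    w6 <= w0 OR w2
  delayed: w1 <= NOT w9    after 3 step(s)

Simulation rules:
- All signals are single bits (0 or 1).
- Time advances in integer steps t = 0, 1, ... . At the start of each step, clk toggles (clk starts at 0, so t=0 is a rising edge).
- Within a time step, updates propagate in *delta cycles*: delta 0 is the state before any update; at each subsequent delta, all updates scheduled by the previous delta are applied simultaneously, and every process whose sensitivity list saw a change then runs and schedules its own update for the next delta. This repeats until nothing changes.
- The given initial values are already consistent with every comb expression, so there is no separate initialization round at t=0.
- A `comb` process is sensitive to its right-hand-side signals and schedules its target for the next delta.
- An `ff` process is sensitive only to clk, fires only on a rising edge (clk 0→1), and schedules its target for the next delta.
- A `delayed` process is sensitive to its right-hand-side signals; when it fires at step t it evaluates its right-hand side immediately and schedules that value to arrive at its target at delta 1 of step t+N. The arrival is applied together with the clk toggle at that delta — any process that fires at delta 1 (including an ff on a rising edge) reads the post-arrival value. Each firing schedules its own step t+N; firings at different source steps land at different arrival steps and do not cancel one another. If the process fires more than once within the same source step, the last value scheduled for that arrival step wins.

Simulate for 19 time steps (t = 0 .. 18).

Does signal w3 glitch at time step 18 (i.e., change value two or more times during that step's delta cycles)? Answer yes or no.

[bits: w7,w3,w5,w2,w0,clk,w9,w8,w10,w6,w1]
t=0: Δ0=01011001110 Δ1=01011101110 Δ2=11011100110 | 2Δ
t=1: Δ0=11011100110 Δ1=11011000110 | 1Δ
t=2: Δ0=11011000110 Δ1=11011100110 Δ2=11011101110 | 2Δ
t=3: Δ0=11011101110 Δ1=11011011110 | 1Δ
t=4: Δ0=11011011110 Δ1=11011111110 Δ2=11011110110 | 2Δ
t=5: Δ0=11011110110 Δ1=11011000110 | 1Δ
t=6: Δ0=11011000110 Δ1=11011100110 Δ2=11011101110 | 2Δ
t=7: Δ0=11011101110 Δ1=11011011110 | 1Δ
t=8: Δ0=11011011110 Δ1=11011111111 Δ2=10011110111 | 2Δ
t=9: Δ0=10011110111 Δ1=10011000111 | 1Δ
t=10: Δ0=10011000111 Δ1=10011100110 Δ2=11010101110 Δ3=11011101110 | 3Δ
t=11: Δ0=11011101110 Δ1=11011011110 | 1Δ
t=12: Δ0=11011011110 Δ1=11011111111 Δ2=10011110111 | 2Δ
t=13: Δ0=10011110111 Δ1=10011000111 | 1Δ
t=14: Δ0=10011000111 Δ1=10011100110 Δ2=11010101110 Δ3=11011101110 | 3Δ
t=15: Δ0=11011101110 Δ1=11011011110 | 1Δ
t=16: Δ0=11011011110 Δ1=11011111111 Δ2=10011110111 | 2Δ
t=17: Δ0=10011110111 Δ1=10011000111 | 1Δ
t=18: Δ0=10011000111 Δ1=10011100110 Δ2=11010101110 Δ3=11011101110 | 3Δ

no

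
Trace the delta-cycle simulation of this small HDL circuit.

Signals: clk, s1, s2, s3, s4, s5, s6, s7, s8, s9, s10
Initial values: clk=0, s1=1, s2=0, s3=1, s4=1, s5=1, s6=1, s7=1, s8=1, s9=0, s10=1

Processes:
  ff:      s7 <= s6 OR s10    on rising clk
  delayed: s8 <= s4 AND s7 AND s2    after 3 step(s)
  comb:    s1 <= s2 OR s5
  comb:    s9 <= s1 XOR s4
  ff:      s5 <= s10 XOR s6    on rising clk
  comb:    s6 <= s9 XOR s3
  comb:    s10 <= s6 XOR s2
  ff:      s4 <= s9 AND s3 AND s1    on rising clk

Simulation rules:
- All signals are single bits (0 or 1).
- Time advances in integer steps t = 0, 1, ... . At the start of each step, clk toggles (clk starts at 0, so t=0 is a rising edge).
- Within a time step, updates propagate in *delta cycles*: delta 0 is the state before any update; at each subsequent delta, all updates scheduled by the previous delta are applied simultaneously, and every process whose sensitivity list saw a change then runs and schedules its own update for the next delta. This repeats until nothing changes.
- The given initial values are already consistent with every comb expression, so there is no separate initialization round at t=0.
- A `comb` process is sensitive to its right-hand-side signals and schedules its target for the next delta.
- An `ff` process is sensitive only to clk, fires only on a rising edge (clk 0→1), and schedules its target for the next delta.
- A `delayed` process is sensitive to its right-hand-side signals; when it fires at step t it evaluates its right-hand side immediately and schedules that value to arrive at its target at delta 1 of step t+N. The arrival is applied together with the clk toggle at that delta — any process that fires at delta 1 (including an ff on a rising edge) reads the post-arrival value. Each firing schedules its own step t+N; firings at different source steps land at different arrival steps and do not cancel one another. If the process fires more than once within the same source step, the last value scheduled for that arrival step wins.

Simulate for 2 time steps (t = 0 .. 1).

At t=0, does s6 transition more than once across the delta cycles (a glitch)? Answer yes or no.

yes

t=0 Δ0: clk=0 s8=1 s10=1 s4=1 s9=0 s2=0 s3=1 s1=1 s6=1 s5=1 s7=1
  Δ1: clk:0→1
  Δ2: s4:1→0, s5:1→0
  Δ3: s9:0→1, s1:1→0
  Δ4: s9:1→0, s6:1→0
  Δ5: s10:1→0, s6:0→1
  Δ6: s10:0→1
  (6Δ to stable)
t=1 Δ0: clk=1 s8=1 s10=1 s4=0 s9=0 s2=0 s3=1 s1=0 s6=1 s5=0 s7=1
  Δ1: clk:1→0
  (1Δ to stable)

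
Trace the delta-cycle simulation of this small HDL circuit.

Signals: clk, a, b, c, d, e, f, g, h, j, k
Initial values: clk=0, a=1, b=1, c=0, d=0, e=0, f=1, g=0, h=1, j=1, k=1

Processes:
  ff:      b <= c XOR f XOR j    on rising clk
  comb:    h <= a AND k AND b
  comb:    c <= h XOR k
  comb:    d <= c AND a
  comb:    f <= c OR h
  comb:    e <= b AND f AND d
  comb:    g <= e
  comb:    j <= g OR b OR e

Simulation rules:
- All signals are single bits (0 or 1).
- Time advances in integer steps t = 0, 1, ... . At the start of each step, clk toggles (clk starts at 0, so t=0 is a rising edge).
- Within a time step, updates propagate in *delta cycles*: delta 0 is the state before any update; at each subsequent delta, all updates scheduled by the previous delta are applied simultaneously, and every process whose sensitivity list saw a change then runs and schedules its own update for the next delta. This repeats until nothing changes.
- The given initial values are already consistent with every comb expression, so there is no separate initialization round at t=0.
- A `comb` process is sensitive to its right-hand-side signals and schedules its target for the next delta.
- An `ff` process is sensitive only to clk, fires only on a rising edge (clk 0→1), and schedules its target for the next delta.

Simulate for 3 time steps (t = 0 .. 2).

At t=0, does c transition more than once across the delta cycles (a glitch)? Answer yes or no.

no

t=0 Δ0: g=0 c=0 b=1 k=1 f=1 j=1 a=1 h=1 e=0 d=0 clk=0
  Δ1: clk:0→1
  Δ2: b:1→0
  Δ3: j:1→0, h:1→0
  Δ4: c:0→1, f:1→0
  Δ5: f:0→1, d:0→1
  (5Δ to stable)
t=1 Δ0: g=0 c=1 b=0 k=1 f=1 j=0 a=1 h=0 e=0 d=1 clk=1
  Δ1: clk:1→0
  (1Δ to stable)
t=2 Δ0: g=0 c=1 b=0 k=1 f=1 j=0 a=1 h=0 e=0 d=1 clk=0
  Δ1: clk:0→1
  (1Δ to stable)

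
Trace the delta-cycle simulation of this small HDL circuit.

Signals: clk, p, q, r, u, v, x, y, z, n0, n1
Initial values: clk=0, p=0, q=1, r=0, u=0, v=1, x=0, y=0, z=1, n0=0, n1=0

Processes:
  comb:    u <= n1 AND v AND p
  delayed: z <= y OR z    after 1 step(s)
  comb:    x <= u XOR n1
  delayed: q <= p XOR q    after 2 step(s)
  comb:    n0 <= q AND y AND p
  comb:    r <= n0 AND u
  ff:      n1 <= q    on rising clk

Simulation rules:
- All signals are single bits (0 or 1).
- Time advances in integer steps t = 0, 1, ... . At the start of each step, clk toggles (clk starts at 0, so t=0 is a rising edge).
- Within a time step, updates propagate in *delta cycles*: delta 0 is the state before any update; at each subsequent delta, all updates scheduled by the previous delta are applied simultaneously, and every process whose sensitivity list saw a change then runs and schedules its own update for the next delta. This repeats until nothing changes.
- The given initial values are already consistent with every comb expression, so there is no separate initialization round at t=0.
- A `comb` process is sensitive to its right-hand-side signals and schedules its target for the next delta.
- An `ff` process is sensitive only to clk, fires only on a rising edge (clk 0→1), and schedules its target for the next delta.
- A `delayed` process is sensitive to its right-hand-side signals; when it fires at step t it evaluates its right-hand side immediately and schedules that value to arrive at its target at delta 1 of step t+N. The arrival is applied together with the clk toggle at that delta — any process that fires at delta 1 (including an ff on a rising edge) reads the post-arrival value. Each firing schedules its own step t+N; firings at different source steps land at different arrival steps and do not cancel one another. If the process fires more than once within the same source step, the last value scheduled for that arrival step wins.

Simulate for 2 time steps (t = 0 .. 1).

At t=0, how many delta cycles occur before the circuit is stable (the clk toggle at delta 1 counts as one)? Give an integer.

t0.Δ0 z=1 clk=0 q=1 u=0 y=0 p=0 v=1 x=0 n1=0 r=0 n0=0
t0.Δ1 z=1 clk=1 q=1 u=0 y=0 p=0 v=1 x=0 n1=0 r=0 n0=0
t0.Δ2 z=1 clk=1 q=1 u=0 y=0 p=0 v=1 x=0 n1=1 r=0 n0=0
t0.Δ3 z=1 clk=1 q=1 u=0 y=0 p=0 v=1 x=1 n1=1 r=0 n0=0
t1.Δ0 z=1 clk=1 q=1 u=0 y=0 p=0 v=1 x=1 n1=1 r=0 n0=0
t1.Δ1 z=1 clk=0 q=1 u=0 y=0 p=0 v=1 x=1 n1=1 r=0 n0=0

3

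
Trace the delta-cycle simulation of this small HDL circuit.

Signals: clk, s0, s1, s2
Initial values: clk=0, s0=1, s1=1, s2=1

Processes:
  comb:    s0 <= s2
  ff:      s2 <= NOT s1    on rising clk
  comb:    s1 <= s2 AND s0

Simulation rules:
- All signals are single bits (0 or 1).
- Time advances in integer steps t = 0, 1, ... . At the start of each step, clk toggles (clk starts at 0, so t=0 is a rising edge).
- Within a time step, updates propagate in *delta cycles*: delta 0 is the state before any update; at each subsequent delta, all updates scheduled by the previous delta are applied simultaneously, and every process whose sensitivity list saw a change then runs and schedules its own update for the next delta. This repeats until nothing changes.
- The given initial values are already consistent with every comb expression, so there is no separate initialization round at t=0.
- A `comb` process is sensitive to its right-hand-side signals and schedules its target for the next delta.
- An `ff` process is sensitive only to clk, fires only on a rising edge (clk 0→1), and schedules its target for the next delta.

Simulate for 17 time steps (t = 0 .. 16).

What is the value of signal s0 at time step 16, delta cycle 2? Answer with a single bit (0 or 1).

t=0 Δ0: s0=1 clk=0 s1=1 s2=1
  Δ1: clk:0→1
  Δ2: s2:1→0
  Δ3: s0:1→0, s1:1→0
  (3Δ to stable)
t=1 Δ0: s0=0 clk=1 s1=0 s2=0
  Δ1: clk:1→0
  (1Δ to stable)
t=2 Δ0: s0=0 clk=0 s1=0 s2=0
  Δ1: clk:0→1
  Δ2: s2:0→1
  Δ3: s0:0→1
  Δ4: s1:0→1
  (4Δ to stable)
t=3 Δ0: s0=1 clk=1 s1=1 s2=1
  Δ1: clk:1→0
  (1Δ to stable)
t=4 Δ0: s0=1 clk=0 s1=1 s2=1
  Δ1: clk:0→1
  Δ2: s2:1→0
  Δ3: s0:1→0, s1:1→0
  (3Δ to stable)
t=5 Δ0: s0=0 clk=1 s1=0 s2=0
  Δ1: clk:1→0
  (1Δ to stable)
t=6 Δ0: s0=0 clk=0 s1=0 s2=0
  Δ1: clk:0→1
  Δ2: s2:0→1
  Δ3: s0:0→1
  Δ4: s1:0→1
  (4Δ to stable)
t=7 Δ0: s0=1 clk=1 s1=1 s2=1
  Δ1: clk:1→0
  (1Δ to stable)
t=8 Δ0: s0=1 clk=0 s1=1 s2=1
  Δ1: clk:0→1
  Δ2: s2:1→0
  Δ3: s0:1→0, s1:1→0
  (3Δ to stable)
t=9 Δ0: s0=0 clk=1 s1=0 s2=0
  Δ1: clk:1→0
  (1Δ to stable)
t=10 Δ0: s0=0 clk=0 s1=0 s2=0
  Δ1: clk:0→1
  Δ2: s2:0→1
  Δ3: s0:0→1
  Δ4: s1:0→1
  (4Δ to stable)
t=11 Δ0: s0=1 clk=1 s1=1 s2=1
  Δ1: clk:1→0
  (1Δ to stable)
t=12 Δ0: s0=1 clk=0 s1=1 s2=1
  Δ1: clk:0→1
  Δ2: s2:1→0
  Δ3: s0:1→0, s1:1→0
  (3Δ to stable)
t=13 Δ0: s0=0 clk=1 s1=0 s2=0
  Δ1: clk:1→0
  (1Δ to stable)
t=14 Δ0: s0=0 clk=0 s1=0 s2=0
  Δ1: clk:0→1
  Δ2: s2:0→1
  Δ3: s0:0→1
  Δ4: s1:0→1
  (4Δ to stable)
t=15 Δ0: s0=1 clk=1 s1=1 s2=1
  Δ1: clk:1→0
  (1Δ to stable)
t=16 Δ0: s0=1 clk=0 s1=1 s2=1
  Δ1: clk:0→1
  Δ2: s2:1→0
  Δ3: s0:1→0, s1:1→0
  (3Δ to stable)

1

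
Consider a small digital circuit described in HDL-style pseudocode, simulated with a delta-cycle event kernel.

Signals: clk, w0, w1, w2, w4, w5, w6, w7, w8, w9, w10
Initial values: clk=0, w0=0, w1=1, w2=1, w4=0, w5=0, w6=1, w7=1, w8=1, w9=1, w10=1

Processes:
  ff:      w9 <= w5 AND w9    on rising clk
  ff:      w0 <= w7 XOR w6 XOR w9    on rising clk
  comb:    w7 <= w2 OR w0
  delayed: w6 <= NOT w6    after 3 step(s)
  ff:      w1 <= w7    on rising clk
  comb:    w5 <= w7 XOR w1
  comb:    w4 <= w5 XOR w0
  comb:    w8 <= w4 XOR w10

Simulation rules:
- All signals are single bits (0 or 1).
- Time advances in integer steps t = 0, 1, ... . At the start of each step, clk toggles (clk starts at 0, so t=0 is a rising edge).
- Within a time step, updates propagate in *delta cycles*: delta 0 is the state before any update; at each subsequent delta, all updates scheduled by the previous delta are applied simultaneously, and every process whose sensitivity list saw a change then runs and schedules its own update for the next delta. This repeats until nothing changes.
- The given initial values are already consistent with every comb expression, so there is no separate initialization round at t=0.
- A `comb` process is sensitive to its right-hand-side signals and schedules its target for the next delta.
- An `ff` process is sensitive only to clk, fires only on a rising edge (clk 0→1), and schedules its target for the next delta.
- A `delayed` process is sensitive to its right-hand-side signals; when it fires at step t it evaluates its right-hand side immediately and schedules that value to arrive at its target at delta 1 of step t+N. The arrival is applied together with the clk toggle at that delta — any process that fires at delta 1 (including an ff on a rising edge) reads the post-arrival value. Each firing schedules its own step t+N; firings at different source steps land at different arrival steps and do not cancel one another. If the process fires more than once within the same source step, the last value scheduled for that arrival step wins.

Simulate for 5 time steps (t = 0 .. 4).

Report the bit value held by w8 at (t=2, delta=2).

0

t0.Δ0 clk=0 w5=0 w6=1 w0=0 w2=1 w10=1 w1=1 w9=1 w7=1 w4=0 w8=1
t0.Δ1 clk=1 w5=0 w6=1 w0=0 w2=1 w10=1 w1=1 w9=1 w7=1 w4=0 w8=1
t0.Δ2 clk=1 w5=0 w6=1 w0=1 w2=1 w10=1 w1=1 w9=0 w7=1 w4=0 w8=1
t0.Δ3 clk=1 w5=0 w6=1 w0=1 w2=1 w10=1 w1=1 w9=0 w7=1 w4=1 w8=1
t0.Δ4 clk=1 w5=0 w6=1 w0=1 w2=1 w10=1 w1=1 w9=0 w7=1 w4=1 w8=0
t1.Δ0 clk=1 w5=0 w6=1 w0=1 w2=1 w10=1 w1=1 w9=0 w7=1 w4=1 w8=0
t1.Δ1 clk=0 w5=0 w6=1 w0=1 w2=1 w10=1 w1=1 w9=0 w7=1 w4=1 w8=0
t2.Δ0 clk=0 w5=0 w6=1 w0=1 w2=1 w10=1 w1=1 w9=0 w7=1 w4=1 w8=0
t2.Δ1 clk=1 w5=0 w6=1 w0=1 w2=1 w10=1 w1=1 w9=0 w7=1 w4=1 w8=0
t2.Δ2 clk=1 w5=0 w6=1 w0=0 w2=1 w10=1 w1=1 w9=0 w7=1 w4=1 w8=0
t2.Δ3 clk=1 w5=0 w6=1 w0=0 w2=1 w10=1 w1=1 w9=0 w7=1 w4=0 w8=0
t2.Δ4 clk=1 w5=0 w6=1 w0=0 w2=1 w10=1 w1=1 w9=0 w7=1 w4=0 w8=1
t3.Δ0 clk=1 w5=0 w6=1 w0=0 w2=1 w10=1 w1=1 w9=0 w7=1 w4=0 w8=1
t3.Δ1 clk=0 w5=0 w6=1 w0=0 w2=1 w10=1 w1=1 w9=0 w7=1 w4=0 w8=1
t4.Δ0 clk=0 w5=0 w6=1 w0=0 w2=1 w10=1 w1=1 w9=0 w7=1 w4=0 w8=1
t4.Δ1 clk=1 w5=0 w6=1 w0=0 w2=1 w10=1 w1=1 w9=0 w7=1 w4=0 w8=1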